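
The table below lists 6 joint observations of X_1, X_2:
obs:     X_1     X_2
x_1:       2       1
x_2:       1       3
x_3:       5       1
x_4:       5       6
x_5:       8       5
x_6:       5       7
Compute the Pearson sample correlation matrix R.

Step 1 — column means:
  mean(X_1) = (2 + 1 + 5 + 5 + 8 + 5) / 6 = 26/6 = 4.3333
  mean(X_2) = (1 + 3 + 1 + 6 + 5 + 7) / 6 = 23/6 = 3.8333

Step 2 — sample variances and covariances s[i,j] = (1/(n-1)) · Σ_k (x_{k,i} - mean_i) · (x_{k,j} - mean_j), with n-1 = 5:
  s[X_1,X_1] = ((-2.3333)·(-2.3333) + (-3.3333)·(-3.3333) + (0.6667)·(0.6667) + (0.6667)·(0.6667) + (3.6667)·(3.6667) + (0.6667)·(0.6667)) / 5 = 31.3333/5 = 6.2667
  s[X_1,X_2] = ((-2.3333)·(-2.8333) + (-3.3333)·(-0.8333) + (0.6667)·(-2.8333) + (0.6667)·(2.1667) + (3.6667)·(1.1667) + (0.6667)·(3.1667)) / 5 = 15.3333/5 = 3.0667
  s[X_2,X_2] = ((-2.8333)·(-2.8333) + (-0.8333)·(-0.8333) + (-2.8333)·(-2.8333) + (2.1667)·(2.1667) + (1.1667)·(1.1667) + (3.1667)·(3.1667)) / 5 = 32.8333/5 = 6.5667
  Sample standard deviations s_i = √(s[i,i]):
  s(X_1) = √(6.2667) = 2.5033
  s(X_2) = √(6.5667) = 2.5626

Step 3 — r_{ij} = s_{ij} / (s_i · s_j):
  r[X_1,X_1] = 1 (diagonal).
  r[X_1,X_2] = 3.0667 / (2.5033 · 2.5626) = 3.0667 / 6.4149 = 0.4781
  r[X_2,X_2] = 1 (diagonal).

R is symmetric with unit diagonal. Assembling:

R = [[1, 0.4781],
 [0.4781, 1]]


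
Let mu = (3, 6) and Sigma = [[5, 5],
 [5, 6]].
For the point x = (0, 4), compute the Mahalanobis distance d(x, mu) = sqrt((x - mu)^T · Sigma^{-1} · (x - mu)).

Step 1 — centre the observation: (x - mu) = (-3, -2).

Step 2 — invert Sigma. det(Sigma) = 5·6 - (5)² = 5.
  Sigma^{-1} = (1/det) · [[d, -b], [-b, a]] = [[1.2, -1],
 [-1, 1]].

Step 3 — form the quadratic (x - mu)^T · Sigma^{-1} · (x - mu):
  Sigma^{-1} · (x - mu) = (-1.6, 1).
  (x - mu)^T · [Sigma^{-1} · (x - mu)] = (-3)·(-1.6) + (-2)·(1) = 2.8.

Step 4 — take square root: d = √(2.8) ≈ 1.6733.

d(x, mu) = √(2.8) ≈ 1.6733


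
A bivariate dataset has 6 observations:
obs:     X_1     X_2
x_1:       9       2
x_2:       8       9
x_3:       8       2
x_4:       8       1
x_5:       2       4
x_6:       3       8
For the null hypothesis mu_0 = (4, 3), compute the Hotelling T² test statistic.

Step 1 — sample mean vector:
  mean(X_1) = (9 + 8 + 8 + 8 + 2 + 3) / 6 = 38/6 = 6.3333
  mean(X_2) = (2 + 9 + 2 + 1 + 4 + 8) / 6 = 26/6 = 4.3333
  x̄ = (6.3333, 4.3333),  deviation x̄ - mu_0 = (6.3333, 4.3333) - (4, 3) = (2.3333, 1.3333).

Step 2 — sample covariance matrix, S[i,j] = (1/(n-1)) · Σ_k (x_{k,i} - mean_i) · (x_{k,j} - mean_j), divisor n-1 = 5:
  S[X_1,X_1] = ((2.6667)·(2.6667) + (1.6667)·(1.6667) + (1.6667)·(1.6667) + (1.6667)·(1.6667) + (-4.3333)·(-4.3333) + (-3.3333)·(-3.3333)) / 5 = 45.3333/5 = 9.0667
  S[X_1,X_2] = ((2.6667)·(-2.3333) + (1.6667)·(4.6667) + (1.6667)·(-2.3333) + (1.6667)·(-3.3333) + (-4.3333)·(-0.3333) + (-3.3333)·(3.6667)) / 5 = -18.6667/5 = -3.7333
  S[X_2,X_2] = ((-2.3333)·(-2.3333) + (4.6667)·(4.6667) + (-2.3333)·(-2.3333) + (-3.3333)·(-3.3333) + (-0.3333)·(-0.3333) + (3.6667)·(3.6667)) / 5 = 57.3333/5 = 11.4667
  S = [[9.0667, -3.7333],
 [-3.7333, 11.4667]].

Step 3 — invert S. det(S) = 9.0667·11.4667 - (-3.7333)² = 90.0267.
  S^{-1} = (1/det) · [[d, -b], [-b, a]] = [[0.1274, 0.0415],
 [0.0415, 0.1007]].

Step 4 — quadratic form (x̄ - mu_0)^T · S^{-1} · (x̄ - mu_0):
  S^{-1} · (x̄ - mu_0) = (0.3525, 0.231),
  (x̄ - mu_0)^T · [...] = (2.3333)·(0.3525) + (1.3333)·(0.231) = 1.1305.

Step 5 — scale by n: T² = 6 · 1.1305 = 6.7832.

T² ≈ 6.7832


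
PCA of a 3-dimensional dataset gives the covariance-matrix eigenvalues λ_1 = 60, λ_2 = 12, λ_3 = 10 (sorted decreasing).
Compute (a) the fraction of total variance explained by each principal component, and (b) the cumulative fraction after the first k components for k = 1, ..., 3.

Step 1 — total variance = trace(Sigma) = Σ λ_i = 60 + 12 + 10 = 82.

Step 2 — fraction explained by component i = λ_i / Σ λ:
  PC1: 60/82 = 0.7317
  PC2: 12/82 = 0.1463
  PC3: 10/82 = 0.122

Step 3 — cumulative fraction after k components = (λ_1 + ... + λ_k) / Σ λ:
  k = 1: 60/82 = 0.7317
  k = 2: (60 + 12)/82 = 72/82 = 0.878
  k = 3: (60 + 12 + 10)/82 = 82/82 = 1

Summary (fraction, with percent):

explained: PC1 0.7317 (73.17%), PC2 0.1463 (14.63%), PC3 0.122 (12.2%);  cumulative: 0.7317, 0.878, 1


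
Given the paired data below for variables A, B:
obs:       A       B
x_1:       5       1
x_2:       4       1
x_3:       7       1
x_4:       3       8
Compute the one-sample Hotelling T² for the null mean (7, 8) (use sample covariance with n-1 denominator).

Step 1 — sample mean vector:
  mean(A) = (5 + 4 + 7 + 3) / 4 = 19/4 = 4.75
  mean(B) = (1 + 1 + 1 + 8) / 4 = 11/4 = 2.75
  x̄ = (4.75, 2.75),  deviation x̄ - mu_0 = (4.75, 2.75) - (7, 8) = (-2.25, -5.25).

Step 2 — sample covariance matrix, S[i,j] = (1/(n-1)) · Σ_k (x_{k,i} - mean_i) · (x_{k,j} - mean_j), divisor n-1 = 3:
  S[A,A] = ((0.25)·(0.25) + (-0.75)·(-0.75) + (2.25)·(2.25) + (-1.75)·(-1.75)) / 3 = 8.75/3 = 2.9167
  S[A,B] = ((0.25)·(-1.75) + (-0.75)·(-1.75) + (2.25)·(-1.75) + (-1.75)·(5.25)) / 3 = -12.25/3 = -4.0833
  S[B,B] = ((-1.75)·(-1.75) + (-1.75)·(-1.75) + (-1.75)·(-1.75) + (5.25)·(5.25)) / 3 = 36.75/3 = 12.25
  S = [[2.9167, -4.0833],
 [-4.0833, 12.25]].

Step 3 — invert S. det(S) = 2.9167·12.25 - (-4.0833)² = 19.0556.
  S^{-1} = (1/det) · [[d, -b], [-b, a]] = [[0.6429, 0.2143],
 [0.2143, 0.1531]].

Step 4 — quadratic form (x̄ - mu_0)^T · S^{-1} · (x̄ - mu_0):
  S^{-1} · (x̄ - mu_0) = (-2.5714, -1.2857),
  (x̄ - mu_0)^T · [...] = (-2.25)·(-2.5714) + (-5.25)·(-1.2857) = 12.5357.

Step 5 — scale by n: T² = 4 · 12.5357 = 50.1429.

T² ≈ 50.1429


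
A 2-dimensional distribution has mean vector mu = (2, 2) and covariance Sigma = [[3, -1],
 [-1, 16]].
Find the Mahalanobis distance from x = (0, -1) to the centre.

Step 1 — centre the observation: (x - mu) = (-2, -3).

Step 2 — invert Sigma. det(Sigma) = 3·16 - (-1)² = 47.
  Sigma^{-1} = (1/det) · [[d, -b], [-b, a]] = [[0.3404, 0.0213],
 [0.0213, 0.0638]].

Step 3 — form the quadratic (x - mu)^T · Sigma^{-1} · (x - mu):
  Sigma^{-1} · (x - mu) = (-0.7447, -0.234).
  (x - mu)^T · [Sigma^{-1} · (x - mu)] = (-2)·(-0.7447) + (-3)·(-0.234) = 2.1915.

Step 4 — take square root: d = √(2.1915) ≈ 1.4804.

d(x, mu) = √(2.1915) ≈ 1.4804


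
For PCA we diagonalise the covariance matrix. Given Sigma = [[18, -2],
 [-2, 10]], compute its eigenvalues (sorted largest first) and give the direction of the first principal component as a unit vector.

Step 1 — characteristic polynomial of 2×2 Sigma:
  det(Sigma - λI) = λ² - trace · λ + det = 0.
  trace = 18 + 10 = 28, det = 18·10 - (-2)² = 176.
Step 2 — discriminant:
  Δ = trace² - 4·det = 784 - 704 = 80.
Step 3 — eigenvalues:
  λ = (trace ± √Δ)/2 = (28 ± 8.9443)/2,
  λ_1 = 18.4721,  λ_2 = 9.5279.

Step 4 — unit eigenvector for λ_1: solve (Sigma - λ_1 I)v = 0. First row:
  (18 - 18.4721)·v_x + (-2)·v_y = 0, i.e. (-0.4721)·v_x + (-2)·v_y = 0,
  so v ∝ (b, λ_1 - a) = (-2, 0.4721); multiply by -1 so the first entry is positive: u = (2, -0.4721).
  ||u|| = √((2)² + (-0.4721)²) = √(4.2229) ≈ 2.055,
  v_1 = u/||u|| ≈ (0.9732, -0.2298) (||v_1|| = 1).

λ_1 = 18.4721,  λ_2 = 9.5279;  v_1 ≈ (0.9732, -0.2298)


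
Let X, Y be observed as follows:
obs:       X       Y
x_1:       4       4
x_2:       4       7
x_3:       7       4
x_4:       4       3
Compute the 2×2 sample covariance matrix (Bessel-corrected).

Step 1 — column means:
  mean(X) = (4 + 4 + 7 + 4) / 4 = 19/4 = 4.75
  mean(Y) = (4 + 7 + 4 + 3) / 4 = 18/4 = 4.5

Step 2 — sample covariance S[i,j] = (1/(n-1)) · Σ_k (x_{k,i} - mean_i) · (x_{k,j} - mean_j), with n-1 = 3.
  S[X,X] = ((-0.75)·(-0.75) + (-0.75)·(-0.75) + (2.25)·(2.25) + (-0.75)·(-0.75)) / 3 = 6.75/3 = 2.25
  S[X,Y] = ((-0.75)·(-0.5) + (-0.75)·(2.5) + (2.25)·(-0.5) + (-0.75)·(-1.5)) / 3 = -1.5/3 = -0.5
  S[Y,Y] = ((-0.5)·(-0.5) + (2.5)·(2.5) + (-0.5)·(-0.5) + (-1.5)·(-1.5)) / 3 = 9/3 = 3

S is symmetric (S[j,i] = S[i,j]). Assembling:

S = [[2.25, -0.5],
 [-0.5, 3]]


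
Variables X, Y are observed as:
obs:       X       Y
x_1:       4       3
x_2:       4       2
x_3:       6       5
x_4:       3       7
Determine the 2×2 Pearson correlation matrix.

Step 1 — column means:
  mean(X) = (4 + 4 + 6 + 3) / 4 = 17/4 = 4.25
  mean(Y) = (3 + 2 + 5 + 7) / 4 = 17/4 = 4.25

Step 2 — sample variances and covariances s[i,j] = (1/(n-1)) · Σ_k (x_{k,i} - mean_i) · (x_{k,j} - mean_j), with n-1 = 3:
  s[X,X] = ((-0.25)·(-0.25) + (-0.25)·(-0.25) + (1.75)·(1.75) + (-1.25)·(-1.25)) / 3 = 4.75/3 = 1.5833
  s[X,Y] = ((-0.25)·(-1.25) + (-0.25)·(-2.25) + (1.75)·(0.75) + (-1.25)·(2.75)) / 3 = -1.25/3 = -0.4167
  s[Y,Y] = ((-1.25)·(-1.25) + (-2.25)·(-2.25) + (0.75)·(0.75) + (2.75)·(2.75)) / 3 = 14.75/3 = 4.9167
  Sample standard deviations s_i = √(s[i,i]):
  s(X) = √(1.5833) = 1.2583
  s(Y) = √(4.9167) = 2.2174

Step 3 — r_{ij} = s_{ij} / (s_i · s_j):
  r[X,X] = 1 (diagonal).
  r[X,Y] = -0.4167 / (1.2583 · 2.2174) = -0.4167 / 2.7901 = -0.1493
  r[Y,Y] = 1 (diagonal).

R is symmetric with unit diagonal. Assembling:

R = [[1, -0.1493],
 [-0.1493, 1]]


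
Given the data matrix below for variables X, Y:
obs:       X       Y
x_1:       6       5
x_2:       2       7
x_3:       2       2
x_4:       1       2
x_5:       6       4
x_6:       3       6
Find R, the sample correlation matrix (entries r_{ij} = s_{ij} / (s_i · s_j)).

Step 1 — column means:
  mean(X) = (6 + 2 + 2 + 1 + 6 + 3) / 6 = 20/6 = 3.3333
  mean(Y) = (5 + 7 + 2 + 2 + 4 + 6) / 6 = 26/6 = 4.3333

Step 2 — sample variances and covariances s[i,j] = (1/(n-1)) · Σ_k (x_{k,i} - mean_i) · (x_{k,j} - mean_j), with n-1 = 5:
  s[X,X] = ((2.6667)·(2.6667) + (-1.3333)·(-1.3333) + (-1.3333)·(-1.3333) + (-2.3333)·(-2.3333) + (2.6667)·(2.6667) + (-0.3333)·(-0.3333)) / 5 = 23.3333/5 = 4.6667
  s[X,Y] = ((2.6667)·(0.6667) + (-1.3333)·(2.6667) + (-1.3333)·(-2.3333) + (-2.3333)·(-2.3333) + (2.6667)·(-0.3333) + (-0.3333)·(1.6667)) / 5 = 5.3333/5 = 1.0667
  s[Y,Y] = ((0.6667)·(0.6667) + (2.6667)·(2.6667) + (-2.3333)·(-2.3333) + (-2.3333)·(-2.3333) + (-0.3333)·(-0.3333) + (1.6667)·(1.6667)) / 5 = 21.3333/5 = 4.2667
  Sample standard deviations s_i = √(s[i,i]):
  s(X) = √(4.6667) = 2.1602
  s(Y) = √(4.2667) = 2.0656

Step 3 — r_{ij} = s_{ij} / (s_i · s_j):
  r[X,X] = 1 (diagonal).
  r[X,Y] = 1.0667 / (2.1602 · 2.0656) = 1.0667 / 4.4622 = 0.239
  r[Y,Y] = 1 (diagonal).

R is symmetric with unit diagonal. Assembling:

R = [[1, 0.239],
 [0.239, 1]]


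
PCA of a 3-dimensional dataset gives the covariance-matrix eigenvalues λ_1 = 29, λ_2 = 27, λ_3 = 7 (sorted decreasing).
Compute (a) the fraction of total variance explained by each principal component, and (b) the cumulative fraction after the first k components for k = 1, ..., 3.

Step 1 — total variance = trace(Sigma) = Σ λ_i = 29 + 27 + 7 = 63.

Step 2 — fraction explained by component i = λ_i / Σ λ:
  PC1: 29/63 = 0.4603
  PC2: 27/63 = 0.4286
  PC3: 7/63 = 0.1111

Step 3 — cumulative fraction after k components = (λ_1 + ... + λ_k) / Σ λ:
  k = 1: 29/63 = 0.4603
  k = 2: (29 + 27)/63 = 56/63 = 0.8889
  k = 3: (29 + 27 + 7)/63 = 63/63 = 1

Summary (fraction, with percent):

explained: PC1 0.4603 (46.03%), PC2 0.4286 (42.86%), PC3 0.1111 (11.11%);  cumulative: 0.4603, 0.8889, 1


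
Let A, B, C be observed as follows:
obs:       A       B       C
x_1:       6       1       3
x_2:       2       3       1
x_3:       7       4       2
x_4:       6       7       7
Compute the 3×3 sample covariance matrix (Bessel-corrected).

Step 1 — column means:
  mean(A) = (6 + 2 + 7 + 6) / 4 = 21/4 = 5.25
  mean(B) = (1 + 3 + 4 + 7) / 4 = 15/4 = 3.75
  mean(C) = (3 + 1 + 2 + 7) / 4 = 13/4 = 3.25

Step 2 — sample covariance S[i,j] = (1/(n-1)) · Σ_k (x_{k,i} - mean_i) · (x_{k,j} - mean_j), with n-1 = 3.
  S[A,A] = ((0.75)·(0.75) + (-3.25)·(-3.25) + (1.75)·(1.75) + (0.75)·(0.75)) / 3 = 14.75/3 = 4.9167
  S[A,B] = ((0.75)·(-2.75) + (-3.25)·(-0.75) + (1.75)·(0.25) + (0.75)·(3.25)) / 3 = 3.25/3 = 1.0833
  S[A,C] = ((0.75)·(-0.25) + (-3.25)·(-2.25) + (1.75)·(-1.25) + (0.75)·(3.75)) / 3 = 7.75/3 = 2.5833
  S[B,B] = ((-2.75)·(-2.75) + (-0.75)·(-0.75) + (0.25)·(0.25) + (3.25)·(3.25)) / 3 = 18.75/3 = 6.25
  S[B,C] = ((-2.75)·(-0.25) + (-0.75)·(-2.25) + (0.25)·(-1.25) + (3.25)·(3.75)) / 3 = 14.25/3 = 4.75
  S[C,C] = ((-0.25)·(-0.25) + (-2.25)·(-2.25) + (-1.25)·(-1.25) + (3.75)·(3.75)) / 3 = 20.75/3 = 6.9167

S is symmetric (S[j,i] = S[i,j]). Assembling:

S = [[4.9167, 1.0833, 2.5833],
 [1.0833, 6.25, 4.75],
 [2.5833, 4.75, 6.9167]]


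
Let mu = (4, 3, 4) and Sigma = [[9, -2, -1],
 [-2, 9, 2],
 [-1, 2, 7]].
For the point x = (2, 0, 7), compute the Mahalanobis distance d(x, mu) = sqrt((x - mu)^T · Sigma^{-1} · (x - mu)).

Step 1 — centre the observation: (x - mu) = (-2, -3, 3).

Step 2 — invert Sigma (cofactor / det for 3×3, or solve directly):
  Sigma^{-1} = [[0.1175, 0.0239, 0.01],
 [0.0239, 0.1235, -0.0319],
 [0.01, -0.0319, 0.1534]].

Step 3 — form the quadratic (x - mu)^T · Sigma^{-1} · (x - mu):
  Sigma^{-1} · (x - mu) = (-0.2769, -0.5139, 0.5359).
  (x - mu)^T · [Sigma^{-1} · (x - mu)] = (-2)·(-0.2769) + (-3)·(-0.5139) + (3)·(0.5359) = 3.7032.

Step 4 — take square root: d = √(3.7032) ≈ 1.9244.

d(x, mu) = √(3.7032) ≈ 1.9244


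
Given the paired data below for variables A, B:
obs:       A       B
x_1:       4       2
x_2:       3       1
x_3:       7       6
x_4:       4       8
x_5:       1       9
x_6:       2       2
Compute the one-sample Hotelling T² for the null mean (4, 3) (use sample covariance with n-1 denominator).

Step 1 — sample mean vector:
  mean(A) = (4 + 3 + 7 + 4 + 1 + 2) / 6 = 21/6 = 3.5
  mean(B) = (2 + 1 + 6 + 8 + 9 + 2) / 6 = 28/6 = 4.6667
  x̄ = (3.5, 4.6667),  deviation x̄ - mu_0 = (3.5, 4.6667) - (4, 3) = (-0.5, 1.6667).

Step 2 — sample covariance matrix, S[i,j] = (1/(n-1)) · Σ_k (x_{k,i} - mean_i) · (x_{k,j} - mean_j), divisor n-1 = 5:
  S[A,A] = ((0.5)·(0.5) + (-0.5)·(-0.5) + (3.5)·(3.5) + (0.5)·(0.5) + (-2.5)·(-2.5) + (-1.5)·(-1.5)) / 5 = 21.5/5 = 4.3
  S[A,B] = ((0.5)·(-2.6667) + (-0.5)·(-3.6667) + (3.5)·(1.3333) + (0.5)·(3.3333) + (-2.5)·(4.3333) + (-1.5)·(-2.6667)) / 5 = 0/5 = 0
  S[B,B] = ((-2.6667)·(-2.6667) + (-3.6667)·(-3.6667) + (1.3333)·(1.3333) + (3.3333)·(3.3333) + (4.3333)·(4.3333) + (-2.6667)·(-2.6667)) / 5 = 59.3333/5 = 11.8667
  S = [[4.3, 0],
 [0, 11.8667]].

Step 3 — invert S. det(S) = 4.3·11.8667 - (0)² = 51.0267.
  S^{-1} = (1/det) · [[d, -b], [-b, a]] = [[0.2326, 0],
 [0, 0.0843]].

Step 4 — quadratic form (x̄ - mu_0)^T · S^{-1} · (x̄ - mu_0):
  S^{-1} · (x̄ - mu_0) = (-0.1163, 0.1404),
  (x̄ - mu_0)^T · [...] = (-0.5)·(-0.1163) + (1.6667)·(0.1404) = 0.2922.

Step 5 — scale by n: T² = 6 · 0.2922 = 1.7533.

T² ≈ 1.7533


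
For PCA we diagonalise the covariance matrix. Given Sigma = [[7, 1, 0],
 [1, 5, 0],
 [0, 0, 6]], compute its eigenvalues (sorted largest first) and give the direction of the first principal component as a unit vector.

Step 1 — characteristic polynomial p(λ) = det(λI - Sigma) = λ³ - tr·λ² + c_1·λ - det, where tr = trace, c_1 = sum of the principal 2×2 minors, det = det(Sigma):
  tr = 7 + 5 + 6 = 18,
  c_1 = (7·5 - (1)²) + (7·6 - (0)²) + (5·6 - (0)²) = 34 + 42 + 30 = 106,
  det = 7·(5·6 - (0)²) - (1)·((1)·6 - (0)·(0)) + (0)·((1)·(0) - 5·(0)) = 7·(30) - (1)·(6) + (0)·(0) = 204.
  So p(λ) = λ³ - 18λ² + 106λ - 204.
Step 2 — look for an integer root (rational root theorem: any rational root is an integer divisor of 204). Testing λ = 6:
  p(6) = 216 - 648 + 636 - 204 = 0  ✓
  Dividing out (λ - 6): p(λ) = (λ - 6)(λ² - 12λ + 34).
Step 3 — remaining eigenvalues from the quadratic λ² - 12λ + 34 = 0:
  Δ = 12² - 4·34 = 144 - 136 = 8,  λ = (12 ± √8)/2 = (12 ± 2.8284)/2 ≈ 7.4142 or 4.5858.
  Sorted: λ_1 = 7.4142,  λ_2 = 6,  λ_3 = 4.5858  (check: sum = 18 = tr ✓).

Step 4 — unit eigenvector for λ_1 ≈ 7.4142: v spans the null space of (Sigma - λ_1 I), whose rows are
  r_1 = (-0.4142, 1, 0),  r_2 = (1, -2.4142, 0),  r_3 = (0, 0, -1.4142).
  v is orthogonal to every row, so take v ∝ r_1 × r_3 = ((1)·(-1.4142) - (0)·(0), (0)·(0) - (-0.4142)·(-1.4142), (-0.4142)·(0) - (1)·(0)) ≈ (-1.4142, -0.5858, 0).
  Rescale (multiply by -1 so the first nonzero entry is positive): u = (1.4142, 0.5858, 0).
  ||u|| = √((1.4142)² + (0.5858)² + (0)²) = √(2.3431) ≈ 1.5307,  v_1 = u/||u|| ≈ (0.9239, 0.3827, 0) (||v_1|| = 1).

λ_1 = 7.4142,  λ_2 = 6,  λ_3 = 4.5858;  v_1 ≈ (0.9239, 0.3827, 0)


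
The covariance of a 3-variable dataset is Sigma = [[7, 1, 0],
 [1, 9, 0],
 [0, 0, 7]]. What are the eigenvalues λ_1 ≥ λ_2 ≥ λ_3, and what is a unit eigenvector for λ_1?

Step 1 — characteristic polynomial p(λ) = det(λI - Sigma) = λ³ - tr·λ² + c_1·λ - det, where tr = trace, c_1 = sum of the principal 2×2 minors, det = det(Sigma):
  tr = 7 + 9 + 7 = 23,
  c_1 = (7·9 - (1)²) + (7·7 - (0)²) + (9·7 - (0)²) = 62 + 49 + 63 = 174,
  det = 7·(9·7 - (0)²) - (1)·((1)·7 - (0)·(0)) + (0)·((1)·(0) - 9·(0)) = 7·(63) - (1)·(7) + (0)·(0) = 434.
  So p(λ) = λ³ - 23λ² + 174λ - 434.
Step 2 — look for an integer root (rational root theorem: any rational root is an integer divisor of 434). Testing λ = 7:
  p(7) = 343 - 1127 + 1218 - 434 = 0  ✓
  Dividing out (λ - 7): p(λ) = (λ - 7)(λ² - 16λ + 62).
Step 3 — remaining eigenvalues from the quadratic λ² - 16λ + 62 = 0:
  Δ = 16² - 4·62 = 256 - 248 = 8,  λ = (16 ± √8)/2 = (16 ± 2.8284)/2 ≈ 9.4142 or 6.5858.
  Sorted: λ_1 = 9.4142,  λ_2 = 7,  λ_3 = 6.5858  (check: sum = 23 = tr ✓).

Step 4 — unit eigenvector for λ_1 ≈ 9.4142: v spans the null space of (Sigma - λ_1 I), whose rows are
  r_1 = (-2.4142, 1, 0),  r_2 = (1, -0.4142, 0),  r_3 = (0, 0, -2.4142).
  v is orthogonal to every row, so take v ∝ r_1 × r_3 = ((1)·(-2.4142) - (0)·(0), (0)·(0) - (-2.4142)·(-2.4142), (-2.4142)·(0) - (1)·(0)) ≈ (-2.4142, -5.8284, 0).
  Rescale (multiply by -1 so the first nonzero entry is positive): u = (2.4142, 5.8284, 0).
  ||u|| = √((2.4142)² + (5.8284)² + (0)²) = √(39.799) ≈ 6.3086,  v_1 = u/||u|| ≈ (0.3827, 0.9239, 0) (||v_1|| = 1).

λ_1 = 9.4142,  λ_2 = 7,  λ_3 = 6.5858;  v_1 ≈ (0.3827, 0.9239, 0)


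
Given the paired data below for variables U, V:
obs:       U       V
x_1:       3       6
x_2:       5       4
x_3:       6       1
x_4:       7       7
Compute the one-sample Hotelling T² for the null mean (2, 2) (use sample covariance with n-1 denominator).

Step 1 — sample mean vector:
  mean(U) = (3 + 5 + 6 + 7) / 4 = 21/4 = 5.25
  mean(V) = (6 + 4 + 1 + 7) / 4 = 18/4 = 4.5
  x̄ = (5.25, 4.5),  deviation x̄ - mu_0 = (5.25, 4.5) - (2, 2) = (3.25, 2.5).

Step 2 — sample covariance matrix, S[i,j] = (1/(n-1)) · Σ_k (x_{k,i} - mean_i) · (x_{k,j} - mean_j), divisor n-1 = 3:
  S[U,U] = ((-2.25)·(-2.25) + (-0.25)·(-0.25) + (0.75)·(0.75) + (1.75)·(1.75)) / 3 = 8.75/3 = 2.9167
  S[U,V] = ((-2.25)·(1.5) + (-0.25)·(-0.5) + (0.75)·(-3.5) + (1.75)·(2.5)) / 3 = -1.5/3 = -0.5
  S[V,V] = ((1.5)·(1.5) + (-0.5)·(-0.5) + (-3.5)·(-3.5) + (2.5)·(2.5)) / 3 = 21/3 = 7
  S = [[2.9167, -0.5],
 [-0.5, 7]].

Step 3 — invert S. det(S) = 2.9167·7 - (-0.5)² = 20.1667.
  S^{-1} = (1/det) · [[d, -b], [-b, a]] = [[0.3471, 0.0248],
 [0.0248, 0.1446]].

Step 4 — quadratic form (x̄ - mu_0)^T · S^{-1} · (x̄ - mu_0):
  S^{-1} · (x̄ - mu_0) = (1.1901, 0.4421),
  (x̄ - mu_0)^T · [...] = (3.25)·(1.1901) + (2.5)·(0.4421) = 4.9731.

Step 5 — scale by n: T² = 4 · 4.9731 = 19.8926.

T² ≈ 19.8926


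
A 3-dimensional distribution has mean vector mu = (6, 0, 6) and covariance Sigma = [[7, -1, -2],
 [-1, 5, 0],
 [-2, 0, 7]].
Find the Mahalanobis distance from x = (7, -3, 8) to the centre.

Step 1 — centre the observation: (x - mu) = (1, -3, 2).

Step 2 — invert Sigma (cofactor / det for 3×3, or solve directly):
  Sigma^{-1} = [[0.1606, 0.0321, 0.0459],
 [0.0321, 0.2064, 0.0092],
 [0.0459, 0.0092, 0.156]].

Step 3 — form the quadratic (x - mu)^T · Sigma^{-1} · (x - mu):
  Sigma^{-1} · (x - mu) = (0.156, -0.5688, 0.3303).
  (x - mu)^T · [Sigma^{-1} · (x - mu)] = (1)·(0.156) + (-3)·(-0.5688) + (2)·(0.3303) = 2.5229.

Step 4 — take square root: d = √(2.5229) ≈ 1.5884.

d(x, mu) = √(2.5229) ≈ 1.5884


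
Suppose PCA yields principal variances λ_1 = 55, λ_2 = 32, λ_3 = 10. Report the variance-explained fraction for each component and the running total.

Step 1 — total variance = trace(Sigma) = Σ λ_i = 55 + 32 + 10 = 97.

Step 2 — fraction explained by component i = λ_i / Σ λ:
  PC1: 55/97 = 0.567
  PC2: 32/97 = 0.3299
  PC3: 10/97 = 0.1031

Step 3 — cumulative fraction after k components = (λ_1 + ... + λ_k) / Σ λ:
  k = 1: 55/97 = 0.567
  k = 2: (55 + 32)/97 = 87/97 = 0.8969
  k = 3: (55 + 32 + 10)/97 = 97/97 = 1

Summary (fraction, with percent):

explained: PC1 0.567 (56.7%), PC2 0.3299 (32.99%), PC3 0.1031 (10.31%);  cumulative: 0.567, 0.8969, 1


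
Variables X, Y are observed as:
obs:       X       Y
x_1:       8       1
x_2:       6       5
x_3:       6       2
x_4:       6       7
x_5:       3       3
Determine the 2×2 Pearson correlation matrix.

Step 1 — column means:
  mean(X) = (8 + 6 + 6 + 6 + 3) / 5 = 29/5 = 5.8
  mean(Y) = (1 + 5 + 2 + 7 + 3) / 5 = 18/5 = 3.6

Step 2 — sample variances and covariances s[i,j] = (1/(n-1)) · Σ_k (x_{k,i} - mean_i) · (x_{k,j} - mean_j), with n-1 = 4:
  s[X,X] = ((2.2)·(2.2) + (0.2)·(0.2) + (0.2)·(0.2) + (0.2)·(0.2) + (-2.8)·(-2.8)) / 4 = 12.8/4 = 3.2
  s[X,Y] = ((2.2)·(-2.6) + (0.2)·(1.4) + (0.2)·(-1.6) + (0.2)·(3.4) + (-2.8)·(-0.6)) / 4 = -3.4/4 = -0.85
  s[Y,Y] = ((-2.6)·(-2.6) + (1.4)·(1.4) + (-1.6)·(-1.6) + (3.4)·(3.4) + (-0.6)·(-0.6)) / 4 = 23.2/4 = 5.8
  Sample standard deviations s_i = √(s[i,i]):
  s(X) = √(3.2) = 1.7889
  s(Y) = √(5.8) = 2.4083

Step 3 — r_{ij} = s_{ij} / (s_i · s_j):
  r[X,X] = 1 (diagonal).
  r[X,Y] = -0.85 / (1.7889 · 2.4083) = -0.85 / 4.3081 = -0.1973
  r[Y,Y] = 1 (diagonal).

R is symmetric with unit diagonal. Assembling:

R = [[1, -0.1973],
 [-0.1973, 1]]


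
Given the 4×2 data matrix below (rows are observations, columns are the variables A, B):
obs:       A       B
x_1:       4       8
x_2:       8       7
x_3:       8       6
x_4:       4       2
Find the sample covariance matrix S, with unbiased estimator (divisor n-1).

Step 1 — column means:
  mean(A) = (4 + 8 + 8 + 4) / 4 = 24/4 = 6
  mean(B) = (8 + 7 + 6 + 2) / 4 = 23/4 = 5.75

Step 2 — sample covariance S[i,j] = (1/(n-1)) · Σ_k (x_{k,i} - mean_i) · (x_{k,j} - mean_j), with n-1 = 3.
  S[A,A] = ((-2)·(-2) + (2)·(2) + (2)·(2) + (-2)·(-2)) / 3 = 16/3 = 5.3333
  S[A,B] = ((-2)·(2.25) + (2)·(1.25) + (2)·(0.25) + (-2)·(-3.75)) / 3 = 6/3 = 2
  S[B,B] = ((2.25)·(2.25) + (1.25)·(1.25) + (0.25)·(0.25) + (-3.75)·(-3.75)) / 3 = 20.75/3 = 6.9167

S is symmetric (S[j,i] = S[i,j]). Assembling:

S = [[5.3333, 2],
 [2, 6.9167]]


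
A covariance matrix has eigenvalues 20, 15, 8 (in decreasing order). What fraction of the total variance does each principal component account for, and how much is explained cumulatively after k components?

Step 1 — total variance = trace(Sigma) = Σ λ_i = 20 + 15 + 8 = 43.

Step 2 — fraction explained by component i = λ_i / Σ λ:
  PC1: 20/43 = 0.4651
  PC2: 15/43 = 0.3488
  PC3: 8/43 = 0.186

Step 3 — cumulative fraction after k components = (λ_1 + ... + λ_k) / Σ λ:
  k = 1: 20/43 = 0.4651
  k = 2: (20 + 15)/43 = 35/43 = 0.814
  k = 3: (20 + 15 + 8)/43 = 43/43 = 1

Summary (fraction, with percent):

explained: PC1 0.4651 (46.51%), PC2 0.3488 (34.88%), PC3 0.186 (18.6%);  cumulative: 0.4651, 0.814, 1


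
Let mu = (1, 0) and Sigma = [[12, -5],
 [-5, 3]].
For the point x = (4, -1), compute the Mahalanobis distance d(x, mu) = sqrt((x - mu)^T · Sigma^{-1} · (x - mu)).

Step 1 — centre the observation: (x - mu) = (3, -1).

Step 2 — invert Sigma. det(Sigma) = 12·3 - (-5)² = 11.
  Sigma^{-1} = (1/det) · [[d, -b], [-b, a]] = [[0.2727, 0.4545],
 [0.4545, 1.0909]].

Step 3 — form the quadratic (x - mu)^T · Sigma^{-1} · (x - mu):
  Sigma^{-1} · (x - mu) = (0.3636, 0.2727).
  (x - mu)^T · [Sigma^{-1} · (x - mu)] = (3)·(0.3636) + (-1)·(0.2727) = 0.8182.

Step 4 — take square root: d = √(0.8182) ≈ 0.9045.

d(x, mu) = √(0.8182) ≈ 0.9045


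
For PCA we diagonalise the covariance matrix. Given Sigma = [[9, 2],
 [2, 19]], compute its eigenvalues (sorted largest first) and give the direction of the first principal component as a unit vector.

Step 1 — characteristic polynomial of 2×2 Sigma:
  det(Sigma - λI) = λ² - trace · λ + det = 0.
  trace = 9 + 19 = 28, det = 9·19 - (2)² = 167.
Step 2 — discriminant:
  Δ = trace² - 4·det = 784 - 668 = 116.
Step 3 — eigenvalues:
  λ = (trace ± √Δ)/2 = (28 ± 10.7703)/2,
  λ_1 = 19.3852,  λ_2 = 8.6148.

Step 4 — unit eigenvector for λ_1: solve (Sigma - λ_1 I)v = 0. First row:
  (9 - 19.3852)·v_x + (2)·v_y = 0, i.e. (-10.3852)·v_x + (2)·v_y = 0,
  so v ∝ (b, λ_1 - a) = (2, 10.3852) = u.
  ||u|| = √((2)² + (10.3852)²) = √(111.8516) ≈ 10.576,
  v_1 = u/||u|| ≈ (0.1891, 0.982) (||v_1|| = 1).

λ_1 = 19.3852,  λ_2 = 8.6148;  v_1 ≈ (0.1891, 0.982)


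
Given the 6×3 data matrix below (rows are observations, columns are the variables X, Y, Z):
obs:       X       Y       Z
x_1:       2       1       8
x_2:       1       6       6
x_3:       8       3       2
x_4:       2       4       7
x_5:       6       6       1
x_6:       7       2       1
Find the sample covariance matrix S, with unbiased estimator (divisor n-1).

Step 1 — column means:
  mean(X) = (2 + 1 + 8 + 2 + 6 + 7) / 6 = 26/6 = 4.3333
  mean(Y) = (1 + 6 + 3 + 4 + 6 + 2) / 6 = 22/6 = 3.6667
  mean(Z) = (8 + 6 + 2 + 7 + 1 + 1) / 6 = 25/6 = 4.1667

Step 2 — sample covariance S[i,j] = (1/(n-1)) · Σ_k (x_{k,i} - mean_i) · (x_{k,j} - mean_j), with n-1 = 5.
  S[X,X] = ((-2.3333)·(-2.3333) + (-3.3333)·(-3.3333) + (3.6667)·(3.6667) + (-2.3333)·(-2.3333) + (1.6667)·(1.6667) + (2.6667)·(2.6667)) / 5 = 45.3333/5 = 9.0667
  S[X,Y] = ((-2.3333)·(-2.6667) + (-3.3333)·(2.3333) + (3.6667)·(-0.6667) + (-2.3333)·(0.3333) + (1.6667)·(2.3333) + (2.6667)·(-1.6667)) / 5 = -5.3333/5 = -1.0667
  S[X,Z] = ((-2.3333)·(3.8333) + (-3.3333)·(1.8333) + (3.6667)·(-2.1667) + (-2.3333)·(2.8333) + (1.6667)·(-3.1667) + (2.6667)·(-3.1667)) / 5 = -43.3333/5 = -8.6667
  S[Y,Y] = ((-2.6667)·(-2.6667) + (2.3333)·(2.3333) + (-0.6667)·(-0.6667) + (0.3333)·(0.3333) + (2.3333)·(2.3333) + (-1.6667)·(-1.6667)) / 5 = 21.3333/5 = 4.2667
  S[Y,Z] = ((-2.6667)·(3.8333) + (2.3333)·(1.8333) + (-0.6667)·(-2.1667) + (0.3333)·(2.8333) + (2.3333)·(-3.1667) + (-1.6667)·(-3.1667)) / 5 = -5.6667/5 = -1.1333
  S[Z,Z] = ((3.8333)·(3.8333) + (1.8333)·(1.8333) + (-2.1667)·(-2.1667) + (2.8333)·(2.8333) + (-3.1667)·(-3.1667) + (-3.1667)·(-3.1667)) / 5 = 50.8333/5 = 10.1667

S is symmetric (S[j,i] = S[i,j]). Assembling:

S = [[9.0667, -1.0667, -8.6667],
 [-1.0667, 4.2667, -1.1333],
 [-8.6667, -1.1333, 10.1667]]


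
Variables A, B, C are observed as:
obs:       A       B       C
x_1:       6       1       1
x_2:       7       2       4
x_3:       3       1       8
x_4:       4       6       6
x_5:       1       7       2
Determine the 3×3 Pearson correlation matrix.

Step 1 — column means:
  mean(A) = (6 + 7 + 3 + 4 + 1) / 5 = 21/5 = 4.2
  mean(B) = (1 + 2 + 1 + 6 + 7) / 5 = 17/5 = 3.4
  mean(C) = (1 + 4 + 8 + 6 + 2) / 5 = 21/5 = 4.2

Step 2 — sample variances and covariances s[i,j] = (1/(n-1)) · Σ_k (x_{k,i} - mean_i) · (x_{k,j} - mean_j), with n-1 = 4:
  s[A,A] = ((1.8)·(1.8) + (2.8)·(2.8) + (-1.2)·(-1.2) + (-0.2)·(-0.2) + (-3.2)·(-3.2)) / 4 = 22.8/4 = 5.7
  s[A,B] = ((1.8)·(-2.4) + (2.8)·(-1.4) + (-1.2)·(-2.4) + (-0.2)·(2.6) + (-3.2)·(3.6)) / 4 = -17.4/4 = -4.35
  s[A,C] = ((1.8)·(-3.2) + (2.8)·(-0.2) + (-1.2)·(3.8) + (-0.2)·(1.8) + (-3.2)·(-2.2)) / 4 = -4.2/4 = -1.05
  s[B,B] = ((-2.4)·(-2.4) + (-1.4)·(-1.4) + (-2.4)·(-2.4) + (2.6)·(2.6) + (3.6)·(3.6)) / 4 = 33.2/4 = 8.3
  s[B,C] = ((-2.4)·(-3.2) + (-1.4)·(-0.2) + (-2.4)·(3.8) + (2.6)·(1.8) + (3.6)·(-2.2)) / 4 = -4.4/4 = -1.1
  s[C,C] = ((-3.2)·(-3.2) + (-0.2)·(-0.2) + (3.8)·(3.8) + (1.8)·(1.8) + (-2.2)·(-2.2)) / 4 = 32.8/4 = 8.2
  Sample standard deviations s_i = √(s[i,i]):
  s(A) = √(5.7) = 2.3875
  s(B) = √(8.3) = 2.881
  s(C) = √(8.2) = 2.8636

Step 3 — r_{ij} = s_{ij} / (s_i · s_j):
  r[A,A] = 1 (diagonal).
  r[A,B] = -4.35 / (2.3875 · 2.881) = -4.35 / 6.8782 = -0.6324
  r[A,C] = -1.05 / (2.3875 · 2.8636) = -1.05 / 6.8367 = -0.1536
  r[B,B] = 1 (diagonal).
  r[B,C] = -1.1 / (2.881 · 2.8636) = -1.1 / 8.2498 = -0.1333
  r[C,C] = 1 (diagonal).

R is symmetric with unit diagonal. Assembling:

R = [[1, -0.6324, -0.1536],
 [-0.6324, 1, -0.1333],
 [-0.1536, -0.1333, 1]]


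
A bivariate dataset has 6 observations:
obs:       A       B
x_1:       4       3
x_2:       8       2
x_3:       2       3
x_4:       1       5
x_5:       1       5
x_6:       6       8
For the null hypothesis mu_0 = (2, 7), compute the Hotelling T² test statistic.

Step 1 — sample mean vector:
  mean(A) = (4 + 8 + 2 + 1 + 1 + 6) / 6 = 22/6 = 3.6667
  mean(B) = (3 + 2 + 3 + 5 + 5 + 8) / 6 = 26/6 = 4.3333
  x̄ = (3.6667, 4.3333),  deviation x̄ - mu_0 = (3.6667, 4.3333) - (2, 7) = (1.6667, -2.6667).

Step 2 — sample covariance matrix, S[i,j] = (1/(n-1)) · Σ_k (x_{k,i} - mean_i) · (x_{k,j} - mean_j), divisor n-1 = 5:
  S[A,A] = ((0.3333)·(0.3333) + (4.3333)·(4.3333) + (-1.6667)·(-1.6667) + (-2.6667)·(-2.6667) + (-2.6667)·(-2.6667) + (2.3333)·(2.3333)) / 5 = 41.3333/5 = 8.2667
  S[A,B] = ((0.3333)·(-1.3333) + (4.3333)·(-2.3333) + (-1.6667)·(-1.3333) + (-2.6667)·(0.6667) + (-2.6667)·(0.6667) + (2.3333)·(3.6667)) / 5 = -3.3333/5 = -0.6667
  S[B,B] = ((-1.3333)·(-1.3333) + (-2.3333)·(-2.3333) + (-1.3333)·(-1.3333) + (0.6667)·(0.6667) + (0.6667)·(0.6667) + (3.6667)·(3.6667)) / 5 = 23.3333/5 = 4.6667
  S = [[8.2667, -0.6667],
 [-0.6667, 4.6667]].

Step 3 — invert S. det(S) = 8.2667·4.6667 - (-0.6667)² = 38.1333.
  S^{-1} = (1/det) · [[d, -b], [-b, a]] = [[0.1224, 0.0175],
 [0.0175, 0.2168]].

Step 4 — quadratic form (x̄ - mu_0)^T · S^{-1} · (x̄ - mu_0):
  S^{-1} · (x̄ - mu_0) = (0.1573, -0.549),
  (x̄ - mu_0)^T · [...] = (1.6667)·(0.1573) + (-2.6667)·(-0.549) = 1.7261.

Step 5 — scale by n: T² = 6 · 1.7261 = 10.3566.

T² ≈ 10.3566


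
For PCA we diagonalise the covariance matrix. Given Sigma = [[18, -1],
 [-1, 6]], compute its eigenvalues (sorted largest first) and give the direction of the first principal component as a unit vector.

Step 1 — characteristic polynomial of 2×2 Sigma:
  det(Sigma - λI) = λ² - trace · λ + det = 0.
  trace = 18 + 6 = 24, det = 18·6 - (-1)² = 107.
Step 2 — discriminant:
  Δ = trace² - 4·det = 576 - 428 = 148.
Step 3 — eigenvalues:
  λ = (trace ± √Δ)/2 = (24 ± 12.1655)/2,
  λ_1 = 18.0828,  λ_2 = 5.9172.

Step 4 — unit eigenvector for λ_1: solve (Sigma - λ_1 I)v = 0. First row:
  (18 - 18.0828)·v_x + (-1)·v_y = 0, i.e. (-0.0828)·v_x + (-1)·v_y = 0,
  so v ∝ (b, λ_1 - a) = (-1, 0.0828); multiply by -1 so the first entry is positive: u = (1, -0.0828).
  ||u|| = √((1)² + (-0.0828)²) = √(1.0068) ≈ 1.0034,
  v_1 = u/||u|| ≈ (0.9966, -0.0825) (||v_1|| = 1).

λ_1 = 18.0828,  λ_2 = 5.9172;  v_1 ≈ (0.9966, -0.0825)


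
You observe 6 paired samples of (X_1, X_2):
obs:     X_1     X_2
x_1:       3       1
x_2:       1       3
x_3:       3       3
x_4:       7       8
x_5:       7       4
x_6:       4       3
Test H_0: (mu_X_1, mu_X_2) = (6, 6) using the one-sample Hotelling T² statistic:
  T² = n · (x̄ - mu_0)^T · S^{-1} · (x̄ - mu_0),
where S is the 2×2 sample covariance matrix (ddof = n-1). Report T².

Step 1 — sample mean vector:
  mean(X_1) = (3 + 1 + 3 + 7 + 7 + 4) / 6 = 25/6 = 4.1667
  mean(X_2) = (1 + 3 + 3 + 8 + 4 + 3) / 6 = 22/6 = 3.6667
  x̄ = (4.1667, 3.6667),  deviation x̄ - mu_0 = (4.1667, 3.6667) - (6, 6) = (-1.8333, -2.3333).

Step 2 — sample covariance matrix, S[i,j] = (1/(n-1)) · Σ_k (x_{k,i} - mean_i) · (x_{k,j} - mean_j), divisor n-1 = 5:
  S[X_1,X_1] = ((-1.1667)·(-1.1667) + (-3.1667)·(-3.1667) + (-1.1667)·(-1.1667) + (2.8333)·(2.8333) + (2.8333)·(2.8333) + (-0.1667)·(-0.1667)) / 5 = 28.8333/5 = 5.7667
  S[X_1,X_2] = ((-1.1667)·(-2.6667) + (-3.1667)·(-0.6667) + (-1.1667)·(-0.6667) + (2.8333)·(4.3333) + (2.8333)·(0.3333) + (-0.1667)·(-0.6667)) / 5 = 19.3333/5 = 3.8667
  S[X_2,X_2] = ((-2.6667)·(-2.6667) + (-0.6667)·(-0.6667) + (-0.6667)·(-0.6667) + (4.3333)·(4.3333) + (0.3333)·(0.3333) + (-0.6667)·(-0.6667)) / 5 = 27.3333/5 = 5.4667
  S = [[5.7667, 3.8667],
 [3.8667, 5.4667]].

Step 3 — invert S. det(S) = 5.7667·5.4667 - (3.8667)² = 16.5733.
  S^{-1} = (1/det) · [[d, -b], [-b, a]] = [[0.3298, -0.2333],
 [-0.2333, 0.3479]].

Step 4 — quadratic form (x̄ - mu_0)^T · S^{-1} · (x̄ - mu_0):
  S^{-1} · (x̄ - mu_0) = (-0.0603, -0.3842),
  (x̄ - mu_0)^T · [...] = (-1.8333)·(-0.0603) + (-2.3333)·(-0.3842) = 1.007.

Step 5 — scale by n: T² = 6 · 1.007 = 6.0418.

T² ≈ 6.0418


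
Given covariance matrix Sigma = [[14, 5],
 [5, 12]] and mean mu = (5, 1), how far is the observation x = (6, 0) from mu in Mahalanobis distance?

Step 1 — centre the observation: (x - mu) = (1, -1).

Step 2 — invert Sigma. det(Sigma) = 14·12 - (5)² = 143.
  Sigma^{-1} = (1/det) · [[d, -b], [-b, a]] = [[0.0839, -0.035],
 [-0.035, 0.0979]].

Step 3 — form the quadratic (x - mu)^T · Sigma^{-1} · (x - mu):
  Sigma^{-1} · (x - mu) = (0.1189, -0.1329).
  (x - mu)^T · [Sigma^{-1} · (x - mu)] = (1)·(0.1189) + (-1)·(-0.1329) = 0.2517.

Step 4 — take square root: d = √(0.2517) ≈ 0.5017.

d(x, mu) = √(0.2517) ≈ 0.5017


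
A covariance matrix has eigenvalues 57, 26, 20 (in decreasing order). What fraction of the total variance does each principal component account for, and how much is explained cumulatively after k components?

Step 1 — total variance = trace(Sigma) = Σ λ_i = 57 + 26 + 20 = 103.

Step 2 — fraction explained by component i = λ_i / Σ λ:
  PC1: 57/103 = 0.5534
  PC2: 26/103 = 0.2524
  PC3: 20/103 = 0.1942

Step 3 — cumulative fraction after k components = (λ_1 + ... + λ_k) / Σ λ:
  k = 1: 57/103 = 0.5534
  k = 2: (57 + 26)/103 = 83/103 = 0.8058
  k = 3: (57 + 26 + 20)/103 = 103/103 = 1

Summary (fraction, with percent):

explained: PC1 0.5534 (55.34%), PC2 0.2524 (25.24%), PC3 0.1942 (19.42%);  cumulative: 0.5534, 0.8058, 1


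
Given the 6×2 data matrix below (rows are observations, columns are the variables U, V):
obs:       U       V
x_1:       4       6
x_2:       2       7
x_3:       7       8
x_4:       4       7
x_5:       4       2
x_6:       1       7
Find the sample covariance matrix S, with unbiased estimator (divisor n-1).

Step 1 — column means:
  mean(U) = (4 + 2 + 7 + 4 + 4 + 1) / 6 = 22/6 = 3.6667
  mean(V) = (6 + 7 + 8 + 7 + 2 + 7) / 6 = 37/6 = 6.1667

Step 2 — sample covariance S[i,j] = (1/(n-1)) · Σ_k (x_{k,i} - mean_i) · (x_{k,j} - mean_j), with n-1 = 5.
  S[U,U] = ((0.3333)·(0.3333) + (-1.6667)·(-1.6667) + (3.3333)·(3.3333) + (0.3333)·(0.3333) + (0.3333)·(0.3333) + (-2.6667)·(-2.6667)) / 5 = 21.3333/5 = 4.2667
  S[U,V] = ((0.3333)·(-0.1667) + (-1.6667)·(0.8333) + (3.3333)·(1.8333) + (0.3333)·(0.8333) + (0.3333)·(-4.1667) + (-2.6667)·(0.8333)) / 5 = 1.3333/5 = 0.2667
  S[V,V] = ((-0.1667)·(-0.1667) + (0.8333)·(0.8333) + (1.8333)·(1.8333) + (0.8333)·(0.8333) + (-4.1667)·(-4.1667) + (0.8333)·(0.8333)) / 5 = 22.8333/5 = 4.5667

S is symmetric (S[j,i] = S[i,j]). Assembling:

S = [[4.2667, 0.2667],
 [0.2667, 4.5667]]


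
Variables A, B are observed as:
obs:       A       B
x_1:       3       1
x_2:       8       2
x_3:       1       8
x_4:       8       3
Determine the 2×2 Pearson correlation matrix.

Step 1 — column means:
  mean(A) = (3 + 8 + 1 + 8) / 4 = 20/4 = 5
  mean(B) = (1 + 2 + 8 + 3) / 4 = 14/4 = 3.5

Step 2 — sample variances and covariances s[i,j] = (1/(n-1)) · Σ_k (x_{k,i} - mean_i) · (x_{k,j} - mean_j), with n-1 = 3:
  s[A,A] = ((-2)·(-2) + (3)·(3) + (-4)·(-4) + (3)·(3)) / 3 = 38/3 = 12.6667
  s[A,B] = ((-2)·(-2.5) + (3)·(-1.5) + (-4)·(4.5) + (3)·(-0.5)) / 3 = -19/3 = -6.3333
  s[B,B] = ((-2.5)·(-2.5) + (-1.5)·(-1.5) + (4.5)·(4.5) + (-0.5)·(-0.5)) / 3 = 29/3 = 9.6667
  Sample standard deviations s_i = √(s[i,i]):
  s(A) = √(12.6667) = 3.559
  s(B) = √(9.6667) = 3.1091

Step 3 — r_{ij} = s_{ij} / (s_i · s_j):
  r[A,A] = 1 (diagonal).
  r[A,B] = -6.3333 / (3.559 · 3.1091) = -6.3333 / 11.0655 = -0.5724
  r[B,B] = 1 (diagonal).

R is symmetric with unit diagonal. Assembling:

R = [[1, -0.5724],
 [-0.5724, 1]]


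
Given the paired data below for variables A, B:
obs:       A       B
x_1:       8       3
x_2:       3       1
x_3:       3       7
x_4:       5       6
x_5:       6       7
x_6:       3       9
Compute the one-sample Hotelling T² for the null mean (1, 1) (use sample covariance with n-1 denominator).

Step 1 — sample mean vector:
  mean(A) = (8 + 3 + 3 + 5 + 6 + 3) / 6 = 28/6 = 4.6667
  mean(B) = (3 + 1 + 7 + 6 + 7 + 9) / 6 = 33/6 = 5.5
  x̄ = (4.6667, 5.5),  deviation x̄ - mu_0 = (4.6667, 5.5) - (1, 1) = (3.6667, 4.5).

Step 2 — sample covariance matrix, S[i,j] = (1/(n-1)) · Σ_k (x_{k,i} - mean_i) · (x_{k,j} - mean_j), divisor n-1 = 5:
  S[A,A] = ((3.3333)·(3.3333) + (-1.6667)·(-1.6667) + (-1.6667)·(-1.6667) + (0.3333)·(0.3333) + (1.3333)·(1.3333) + (-1.6667)·(-1.6667)) / 5 = 21.3333/5 = 4.2667
  S[A,B] = ((3.3333)·(-2.5) + (-1.6667)·(-4.5) + (-1.6667)·(1.5) + (0.3333)·(0.5) + (1.3333)·(1.5) + (-1.6667)·(3.5)) / 5 = -7/5 = -1.4
  S[B,B] = ((-2.5)·(-2.5) + (-4.5)·(-4.5) + (1.5)·(1.5) + (0.5)·(0.5) + (1.5)·(1.5) + (3.5)·(3.5)) / 5 = 43.5/5 = 8.7
  S = [[4.2667, -1.4],
 [-1.4, 8.7]].

Step 3 — invert S. det(S) = 4.2667·8.7 - (-1.4)² = 35.16.
  S^{-1} = (1/det) · [[d, -b], [-b, a]] = [[0.2474, 0.0398],
 [0.0398, 0.1214]].

Step 4 — quadratic form (x̄ - mu_0)^T · S^{-1} · (x̄ - mu_0):
  S^{-1} · (x̄ - mu_0) = (1.0865, 0.6921),
  (x̄ - mu_0)^T · [...] = (3.6667)·(1.0865) + (4.5)·(0.6921) = 7.098.

Step 5 — scale by n: T² = 6 · 7.098 = 42.5882.

T² ≈ 42.5882


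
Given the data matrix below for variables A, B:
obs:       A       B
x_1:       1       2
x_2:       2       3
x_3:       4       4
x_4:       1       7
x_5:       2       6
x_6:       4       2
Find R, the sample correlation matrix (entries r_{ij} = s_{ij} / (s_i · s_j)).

Step 1 — column means:
  mean(A) = (1 + 2 + 4 + 1 + 2 + 4) / 6 = 14/6 = 2.3333
  mean(B) = (2 + 3 + 4 + 7 + 6 + 2) / 6 = 24/6 = 4

Step 2 — sample variances and covariances s[i,j] = (1/(n-1)) · Σ_k (x_{k,i} - mean_i) · (x_{k,j} - mean_j), with n-1 = 5:
  s[A,A] = ((-1.3333)·(-1.3333) + (-0.3333)·(-0.3333) + (1.6667)·(1.6667) + (-1.3333)·(-1.3333) + (-0.3333)·(-0.3333) + (1.6667)·(1.6667)) / 5 = 9.3333/5 = 1.8667
  s[A,B] = ((-1.3333)·(-2) + (-0.3333)·(-1) + (1.6667)·(0) + (-1.3333)·(3) + (-0.3333)·(2) + (1.6667)·(-2)) / 5 = -5/5 = -1
  s[B,B] = ((-2)·(-2) + (-1)·(-1) + (0)·(0) + (3)·(3) + (2)·(2) + (-2)·(-2)) / 5 = 22/5 = 4.4
  Sample standard deviations s_i = √(s[i,i]):
  s(A) = √(1.8667) = 1.3663
  s(B) = √(4.4) = 2.0976

Step 3 — r_{ij} = s_{ij} / (s_i · s_j):
  r[A,A] = 1 (diagonal).
  r[A,B] = -1 / (1.3663 · 2.0976) = -1 / 2.8659 = -0.3489
  r[B,B] = 1 (diagonal).

R is symmetric with unit diagonal. Assembling:

R = [[1, -0.3489],
 [-0.3489, 1]]


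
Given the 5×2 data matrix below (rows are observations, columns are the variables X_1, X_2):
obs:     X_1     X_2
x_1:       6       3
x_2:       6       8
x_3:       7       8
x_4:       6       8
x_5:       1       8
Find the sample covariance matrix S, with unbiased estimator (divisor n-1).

Step 1 — column means:
  mean(X_1) = (6 + 6 + 7 + 6 + 1) / 5 = 26/5 = 5.2
  mean(X_2) = (3 + 8 + 8 + 8 + 8) / 5 = 35/5 = 7

Step 2 — sample covariance S[i,j] = (1/(n-1)) · Σ_k (x_{k,i} - mean_i) · (x_{k,j} - mean_j), with n-1 = 4.
  S[X_1,X_1] = ((0.8)·(0.8) + (0.8)·(0.8) + (1.8)·(1.8) + (0.8)·(0.8) + (-4.2)·(-4.2)) / 4 = 22.8/4 = 5.7
  S[X_1,X_2] = ((0.8)·(-4) + (0.8)·(1) + (1.8)·(1) + (0.8)·(1) + (-4.2)·(1)) / 4 = -4/4 = -1
  S[X_2,X_2] = ((-4)·(-4) + (1)·(1) + (1)·(1) + (1)·(1) + (1)·(1)) / 4 = 20/4 = 5

S is symmetric (S[j,i] = S[i,j]). Assembling:

S = [[5.7, -1],
 [-1, 5]]
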